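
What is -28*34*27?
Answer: -25704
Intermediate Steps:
-28*34*27 = -952*27 = -25704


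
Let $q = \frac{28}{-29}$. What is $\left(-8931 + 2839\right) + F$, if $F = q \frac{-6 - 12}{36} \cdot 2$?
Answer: $- \frac{176640}{29} \approx -6091.0$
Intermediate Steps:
$q = - \frac{28}{29}$ ($q = 28 \left(- \frac{1}{29}\right) = - \frac{28}{29} \approx -0.96552$)
$F = \frac{28}{29}$ ($F = - \frac{28 \frac{-6 - 12}{36}}{29} \cdot 2 = - \frac{28 \left(-6 - 12\right) \frac{1}{36}}{29} \cdot 2 = - \frac{28 \left(\left(-18\right) \frac{1}{36}\right)}{29} \cdot 2 = \left(- \frac{28}{29}\right) \left(- \frac{1}{2}\right) 2 = \frac{14}{29} \cdot 2 = \frac{28}{29} \approx 0.96552$)
$\left(-8931 + 2839\right) + F = \left(-8931 + 2839\right) + \frac{28}{29} = -6092 + \frac{28}{29} = - \frac{176640}{29}$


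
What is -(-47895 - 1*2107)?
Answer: 50002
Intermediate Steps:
-(-47895 - 1*2107) = -(-47895 - 2107) = -1*(-50002) = 50002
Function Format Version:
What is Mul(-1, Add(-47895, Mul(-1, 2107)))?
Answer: 50002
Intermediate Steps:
Mul(-1, Add(-47895, Mul(-1, 2107))) = Mul(-1, Add(-47895, -2107)) = Mul(-1, -50002) = 50002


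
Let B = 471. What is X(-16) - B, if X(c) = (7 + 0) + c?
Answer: -480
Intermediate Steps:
X(c) = 7 + c
X(-16) - B = (7 - 16) - 1*471 = -9 - 471 = -480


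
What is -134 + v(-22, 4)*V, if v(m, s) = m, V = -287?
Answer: 6180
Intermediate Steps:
-134 + v(-22, 4)*V = -134 - 22*(-287) = -134 + 6314 = 6180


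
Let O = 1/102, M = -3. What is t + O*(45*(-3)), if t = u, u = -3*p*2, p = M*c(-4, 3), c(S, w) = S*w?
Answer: -7389/34 ≈ -217.32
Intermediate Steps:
p = 36 (p = -(-12)*3 = -3*(-12) = 36)
u = -216 (u = -3*36*2 = -108*2 = -216)
O = 1/102 ≈ 0.0098039
t = -216
t + O*(45*(-3)) = -216 + (45*(-3))/102 = -216 + (1/102)*(-135) = -216 - 45/34 = -7389/34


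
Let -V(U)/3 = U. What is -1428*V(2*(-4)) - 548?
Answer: -34820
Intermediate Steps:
V(U) = -3*U
-1428*V(2*(-4)) - 548 = -(-4284)*2*(-4) - 548 = -(-4284)*(-8) - 548 = -1428*24 - 548 = -34272 - 548 = -34820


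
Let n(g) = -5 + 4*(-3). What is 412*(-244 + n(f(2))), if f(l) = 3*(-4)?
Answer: -107532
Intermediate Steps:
f(l) = -12
n(g) = -17 (n(g) = -5 - 12 = -17)
412*(-244 + n(f(2))) = 412*(-244 - 17) = 412*(-261) = -107532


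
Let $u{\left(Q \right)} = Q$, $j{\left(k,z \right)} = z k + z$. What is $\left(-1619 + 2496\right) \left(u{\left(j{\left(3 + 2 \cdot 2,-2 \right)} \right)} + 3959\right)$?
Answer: $3458011$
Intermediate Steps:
$j{\left(k,z \right)} = z + k z$ ($j{\left(k,z \right)} = k z + z = z + k z$)
$\left(-1619 + 2496\right) \left(u{\left(j{\left(3 + 2 \cdot 2,-2 \right)} \right)} + 3959\right) = \left(-1619 + 2496\right) \left(- 2 \left(1 + \left(3 + 2 \cdot 2\right)\right) + 3959\right) = 877 \left(- 2 \left(1 + \left(3 + 4\right)\right) + 3959\right) = 877 \left(- 2 \left(1 + 7\right) + 3959\right) = 877 \left(\left(-2\right) 8 + 3959\right) = 877 \left(-16 + 3959\right) = 877 \cdot 3943 = 3458011$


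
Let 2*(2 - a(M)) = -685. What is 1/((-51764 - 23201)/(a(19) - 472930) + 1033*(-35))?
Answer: -945171/34172507575 ≈ -2.7659e-5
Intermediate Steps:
a(M) = 689/2 (a(M) = 2 - ½*(-685) = 2 + 685/2 = 689/2)
1/((-51764 - 23201)/(a(19) - 472930) + 1033*(-35)) = 1/((-51764 - 23201)/(689/2 - 472930) + 1033*(-35)) = 1/(-74965/(-945171/2) - 36155) = 1/(-74965*(-2/945171) - 36155) = 1/(149930/945171 - 36155) = 1/(-34172507575/945171) = -945171/34172507575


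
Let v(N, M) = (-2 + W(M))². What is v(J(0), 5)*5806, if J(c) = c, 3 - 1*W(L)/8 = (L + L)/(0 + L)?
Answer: 209016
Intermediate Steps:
W(L) = 8 (W(L) = 24 - 8*(L + L)/(0 + L) = 24 - 8*2*L/L = 24 - 8*2 = 24 - 16 = 8)
v(N, M) = 36 (v(N, M) = (-2 + 8)² = 6² = 36)
v(J(0), 5)*5806 = 36*5806 = 209016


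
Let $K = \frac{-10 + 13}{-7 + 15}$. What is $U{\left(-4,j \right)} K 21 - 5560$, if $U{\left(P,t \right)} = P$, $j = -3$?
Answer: $- \frac{11183}{2} \approx -5591.5$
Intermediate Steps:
$K = \frac{3}{8} \approx 0.375$
$U{\left(-4,j \right)} K 21 - 5560 = \left(-4\right) \frac{3}{8} \cdot 21 - 5560 = \left(- \frac{3}{2}\right) 21 - 5560 = - \frac{63}{2} - 5560 = - \frac{11183}{2}$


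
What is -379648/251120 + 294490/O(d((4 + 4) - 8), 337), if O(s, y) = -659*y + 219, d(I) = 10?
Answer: -4943204771/1741077740 ≈ -2.8392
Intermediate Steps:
O(s, y) = 219 - 659*y
-379648/251120 + 294490/O(d((4 + 4) - 8), 337) = -379648/251120 + 294490/(219 - 659*337) = -379648*1/251120 + 294490/(219 - 222083) = -23728/15695 + 294490/(-221864) = -23728/15695 + 294490*(-1/221864) = -23728/15695 - 147245/110932 = -4943204771/1741077740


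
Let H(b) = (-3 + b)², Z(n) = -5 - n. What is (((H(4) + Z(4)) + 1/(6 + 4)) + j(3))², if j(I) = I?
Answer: 2401/100 ≈ 24.010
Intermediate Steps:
(((H(4) + Z(4)) + 1/(6 + 4)) + j(3))² = ((((-3 + 4)² + (-5 - 1*4)) + 1/(6 + 4)) + 3)² = (((1² + (-5 - 4)) + 1/10) + 3)² = (((1 - 9) + ⅒) + 3)² = ((-8 + ⅒) + 3)² = (-79/10 + 3)² = (-49/10)² = 2401/100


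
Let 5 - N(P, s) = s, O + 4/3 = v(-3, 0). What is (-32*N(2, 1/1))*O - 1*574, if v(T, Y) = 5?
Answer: -3130/3 ≈ -1043.3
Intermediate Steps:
O = 11/3 (O = -4/3 + 5 = 11/3 ≈ 3.6667)
N(P, s) = 5 - s
(-32*N(2, 1/1))*O - 1*574 = -32*(5 - 1/1)*(11/3) - 1*574 = -32*(5 - 1*1)*(11/3) - 574 = -32*(5 - 1)*(11/3) - 574 = -32*4*(11/3) - 574 = -128*11/3 - 574 = -1408/3 - 574 = -3130/3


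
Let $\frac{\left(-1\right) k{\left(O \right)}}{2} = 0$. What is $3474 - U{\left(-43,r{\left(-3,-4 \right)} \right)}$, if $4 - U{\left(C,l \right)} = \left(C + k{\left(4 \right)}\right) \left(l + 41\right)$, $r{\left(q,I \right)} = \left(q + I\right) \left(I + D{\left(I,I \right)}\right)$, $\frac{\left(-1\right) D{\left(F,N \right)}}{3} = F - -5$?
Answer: $-400$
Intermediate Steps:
$k{\left(O \right)} = 0$ ($k{\left(O \right)} = \left(-2\right) 0 = 0$)
$D{\left(F,N \right)} = -15 - 3 F$ ($D{\left(F,N \right)} = - 3 \left(F - -5\right) = - 3 \left(F + 5\right) = - 3 \left(5 + F\right) = -15 - 3 F$)
$r{\left(q,I \right)} = \left(-15 - 2 I\right) \left(I + q\right)$ ($r{\left(q,I \right)} = \left(q + I\right) \left(I - \left(15 + 3 I\right)\right) = \left(I + q\right) \left(-15 - 2 I\right) = \left(-15 - 2 I\right) \left(I + q\right)$)
$U{\left(C,l \right)} = 4 - C \left(41 + l\right)$ ($U{\left(C,l \right)} = 4 - \left(C + 0\right) \left(l + 41\right) = 4 - C \left(41 + l\right)$)
$3474 - U{\left(-43,r{\left(-3,-4 \right)} \right)} = 3474 - \left(4 - -1763 - - 43 \left(\left(-15\right) \left(-4\right) - -45 - 2 \left(-4\right)^{2} - \left(-8\right) \left(-3\right)\right)\right) = 3474 - \left(4 + 1763 - - 43 \left(60 + 45 - 32 - 24\right)\right) = 3474 - \left(4 + 1763 - \left(-43\right) 49\right) = 3474 - \left(4 + 1763 + 2107\right) = 3474 - 3874 = -400$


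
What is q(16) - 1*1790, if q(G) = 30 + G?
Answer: -1744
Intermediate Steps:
q(16) - 1*1790 = (30 + 16) - 1*1790 = 46 - 1790 = -1744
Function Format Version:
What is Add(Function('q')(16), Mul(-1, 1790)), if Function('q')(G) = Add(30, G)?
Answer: -1744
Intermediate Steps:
Add(Function('q')(16), Mul(-1, 1790)) = Add(Add(30, 16), Mul(-1, 1790)) = Add(46, -1790) = -1744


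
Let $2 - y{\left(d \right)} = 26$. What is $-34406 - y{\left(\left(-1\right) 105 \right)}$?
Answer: $-34382$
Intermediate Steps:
$y{\left(d \right)} = -24$ ($y{\left(d \right)} = 2 - 26 = -24$)
$-34406 - y{\left(\left(-1\right) 105 \right)} = -34406 - -24 = -34406 + 24 = -34382$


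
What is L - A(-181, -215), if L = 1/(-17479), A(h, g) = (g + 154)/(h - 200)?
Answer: -1066600/6659499 ≈ -0.16016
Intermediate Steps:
A(h, g) = (154 + g)/(-200 + h)
L = -1/17479 ≈ -5.7211e-5
L - A(-181, -215) = -1/17479 - (154 - 215)/(-200 - 181) = -1/17479 - (-61)/(-381) = -1/17479 - (-1)*(-61)/381 = -1/17479 - 1*61/381 = -1/17479 - 61/381 = -1066600/6659499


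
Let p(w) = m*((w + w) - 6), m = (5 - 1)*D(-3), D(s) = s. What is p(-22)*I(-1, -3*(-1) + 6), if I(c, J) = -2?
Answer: -1200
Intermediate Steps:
m = -12 (m = (5 - 1)*(-3) = 4*(-3) = -12)
p(w) = 72 - 24*w (p(w) = -12*((w + w) - 6) = -12*(2*w - 6) = -12*(-6 + 2*w) = 72 - 24*w)
p(-22)*I(-1, -3*(-1) + 6) = (72 - 24*(-22))*(-2) = (72 + 528)*(-2) = 600*(-2) = -1200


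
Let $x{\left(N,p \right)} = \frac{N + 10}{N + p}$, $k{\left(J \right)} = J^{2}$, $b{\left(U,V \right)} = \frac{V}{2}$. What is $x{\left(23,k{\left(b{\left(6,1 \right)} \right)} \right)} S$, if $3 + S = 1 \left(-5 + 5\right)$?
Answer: $- \frac{132}{31} \approx -4.2581$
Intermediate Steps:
$b{\left(U,V \right)} = \frac{V}{2}$ ($b{\left(U,V \right)} = V \frac{1}{2} = \frac{V}{2}$)
$x{\left(N,p \right)} = \frac{10 + N}{N + p}$
$S = -3$ ($S = -3 + 1 \left(-5 + 5\right) = -3 + 1 \cdot 0 = -3 + 0 = -3$)
$x{\left(23,k{\left(b{\left(6,1 \right)} \right)} \right)} S = \frac{10 + 23}{23 + \left(\frac{1}{2} \cdot 1\right)^{2}} \left(-3\right) = \frac{1}{23 + \left(\frac{1}{2}\right)^{2}} \cdot 33 \left(-3\right) = \frac{1}{23 + \frac{1}{4}} \cdot 33 \left(-3\right) = \frac{1}{\frac{93}{4}} \cdot 33 \left(-3\right) = \frac{4}{93} \cdot 33 \left(-3\right) = \frac{44}{31} \left(-3\right) = - \frac{132}{31}$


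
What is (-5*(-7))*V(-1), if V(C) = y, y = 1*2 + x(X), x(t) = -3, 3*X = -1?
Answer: -35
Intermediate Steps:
X = -⅓ (X = (⅓)*(-1) = -⅓ ≈ -0.33333)
y = -1 (y = 1*2 - 3 = 2 - 3 = -1)
V(C) = -1
(-5*(-7))*V(-1) = -5*(-7)*(-1) = 35*(-1) = -35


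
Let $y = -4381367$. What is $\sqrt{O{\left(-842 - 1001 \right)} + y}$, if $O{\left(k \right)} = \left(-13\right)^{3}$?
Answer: $2 i \sqrt{1095891} \approx 2093.7 i$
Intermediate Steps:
$O{\left(k \right)} = -2197$
$\sqrt{O{\left(-842 - 1001 \right)} + y} = \sqrt{-2197 - 4381367} = \sqrt{-4383564} = 2 i \sqrt{1095891}$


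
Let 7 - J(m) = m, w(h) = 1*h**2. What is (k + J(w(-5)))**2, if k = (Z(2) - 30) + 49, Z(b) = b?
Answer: 9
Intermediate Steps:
w(h) = h**2
J(m) = 7 - m
k = 21 (k = (2 - 30) + 49 = -28 + 49 = 21)
(k + J(w(-5)))**2 = (21 + (7 - 1*(-5)**2))**2 = (21 + (7 - 1*25))**2 = (21 + (7 - 25))**2 = (21 - 18)**2 = 3**2 = 9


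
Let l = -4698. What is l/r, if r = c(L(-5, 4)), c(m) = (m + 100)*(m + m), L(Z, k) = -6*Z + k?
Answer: -2349/4556 ≈ -0.51558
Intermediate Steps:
L(Z, k) = k - 6*Z
c(m) = 2*m*(100 + m) (c(m) = (100 + m)*(2*m) = 2*m*(100 + m))
r = 9112 (r = 2*(4 - 6*(-5))*(100 + (4 - 6*(-5))) = 2*(4 + 30)*(100 + (4 + 30)) = 2*34*(100 + 34) = 2*34*134 = 9112)
l/r = -4698/9112 = -4698*1/9112 = -2349/4556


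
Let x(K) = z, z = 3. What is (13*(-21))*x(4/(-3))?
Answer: -819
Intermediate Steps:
x(K) = 3
(13*(-21))*x(4/(-3)) = (13*(-21))*3 = -273*3 = -819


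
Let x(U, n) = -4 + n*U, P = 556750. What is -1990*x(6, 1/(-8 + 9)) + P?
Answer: 552770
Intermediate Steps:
x(U, n) = -4 + U*n
-1990*x(6, 1/(-8 + 9)) + P = -1990*(-4 + 6/(-8 + 9)) + 556750 = -1990*(-4 + 6/1) + 556750 = -1990*(-4 + 6*1) + 556750 = -1990*(-4 + 6) + 556750 = -1990*2 + 556750 = -3980 + 556750 = 552770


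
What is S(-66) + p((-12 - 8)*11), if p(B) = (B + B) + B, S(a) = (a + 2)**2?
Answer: 3436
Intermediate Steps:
S(a) = (2 + a)**2
p(B) = 3*B (p(B) = 2*B + B = 3*B)
S(-66) + p((-12 - 8)*11) = (2 - 66)**2 + 3*((-12 - 8)*11) = (-64)**2 + 3*(-20*11) = 4096 + 3*(-220) = 4096 - 660 = 3436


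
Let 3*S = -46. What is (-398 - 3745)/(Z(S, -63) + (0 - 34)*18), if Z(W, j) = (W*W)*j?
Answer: 4143/15424 ≈ 0.26861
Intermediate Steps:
S = -46/3 (S = (⅓)*(-46) = -46/3 ≈ -15.333)
Z(W, j) = j*W² (Z(W, j) = W²*j = j*W²)
(-398 - 3745)/(Z(S, -63) + (0 - 34)*18) = (-398 - 3745)/(-63*(-46/3)² + (0 - 34)*18) = -4143/(-63*2116/9 - 34*18) = -4143/(-14812 - 612) = -4143/(-15424) = -4143*(-1/15424) = 4143/15424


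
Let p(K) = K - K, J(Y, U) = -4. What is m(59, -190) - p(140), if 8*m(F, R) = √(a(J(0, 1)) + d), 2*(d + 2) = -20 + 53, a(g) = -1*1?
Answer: 3*√6/16 ≈ 0.45928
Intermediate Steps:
a(g) = -1
d = 29/2 (d = -2 + (-20 + 53)/2 = -2 + (½)*33 = -2 + 33/2 = 29/2 ≈ 14.500)
p(K) = 0
m(F, R) = 3*√6/16 (m(F, R) = √(-1 + 29/2)/8 = √(27/2)/8 = (3*√6/2)/8 = 3*√6/16)
m(59, -190) - p(140) = 3*√6/16 - 1*0 = 3*√6/16 + 0 = 3*√6/16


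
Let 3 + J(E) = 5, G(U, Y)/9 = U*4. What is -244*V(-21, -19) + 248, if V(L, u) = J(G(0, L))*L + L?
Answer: 15620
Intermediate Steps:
G(U, Y) = 36*U (G(U, Y) = 9*(U*4) = 9*(4*U) = 36*U)
J(E) = 2 (J(E) = -3 + 5 = 2)
V(L, u) = 3*L (V(L, u) = 2*L + L = 3*L)
-244*V(-21, -19) + 248 = -732*(-21) + 248 = -244*(-63) + 248 = 15372 + 248 = 15620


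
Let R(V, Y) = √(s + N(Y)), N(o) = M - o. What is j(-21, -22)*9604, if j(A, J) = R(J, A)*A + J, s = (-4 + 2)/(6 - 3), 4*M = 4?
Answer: -211288 - 537824*√3 ≈ -1.1428e+6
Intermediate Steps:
M = 1 (M = (¼)*4 = 1)
N(o) = 1 - o
s = -⅔ (s = -2/3 = -2*⅓ = -⅔ ≈ -0.66667)
R(V, Y) = √(⅓ - Y) (R(V, Y) = √(-⅔ + (1 - Y)) = √(⅓ - Y))
j(A, J) = J + A*√(3 - 9*A)/3 (j(A, J) = (√(3 - 9*A)/3)*A + J = A*√(3 - 9*A)/3 + J = J + A*√(3 - 9*A)/3)
j(-21, -22)*9604 = (-22 + (⅓)*(-21)*√(3 - 9*(-21)))*9604 = (-22 + (⅓)*(-21)*√(3 + 189))*9604 = (-22 + (⅓)*(-21)*√192)*9604 = (-22 + (⅓)*(-21)*(8*√3))*9604 = (-22 - 56*√3)*9604 = -211288 - 537824*√3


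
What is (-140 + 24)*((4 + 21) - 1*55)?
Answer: 3480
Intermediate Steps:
(-140 + 24)*((4 + 21) - 1*55) = -116*(25 - 55) = -116*(-30) = 3480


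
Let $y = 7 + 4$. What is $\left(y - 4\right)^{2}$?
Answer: $49$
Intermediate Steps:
$y = 11$
$\left(y - 4\right)^{2} = \left(11 - 4\right)^{2} = 7^{2} = 49$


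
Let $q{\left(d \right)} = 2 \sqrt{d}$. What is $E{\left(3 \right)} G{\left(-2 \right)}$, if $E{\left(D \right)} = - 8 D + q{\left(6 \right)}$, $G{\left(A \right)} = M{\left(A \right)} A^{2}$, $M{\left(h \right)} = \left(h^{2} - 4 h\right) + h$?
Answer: $-960 + 80 \sqrt{6} \approx -764.04$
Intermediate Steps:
$M{\left(h \right)} = h^{2} - 3 h$
$G{\left(A \right)} = A^{3} \left(-3 + A\right)$ ($G{\left(A \right)} = A \left(-3 + A\right) A^{2} = A^{3} \left(-3 + A\right)$)
$E{\left(D \right)} = - 8 D + 2 \sqrt{6}$
$E{\left(3 \right)} G{\left(-2 \right)} = \left(\left(-8\right) 3 + 2 \sqrt{6}\right) \left(-2\right)^{3} \left(-3 - 2\right) = \left(-24 + 2 \sqrt{6}\right) \left(\left(-8\right) \left(-5\right)\right) = \left(-24 + 2 \sqrt{6}\right) 40 = -960 + 80 \sqrt{6}$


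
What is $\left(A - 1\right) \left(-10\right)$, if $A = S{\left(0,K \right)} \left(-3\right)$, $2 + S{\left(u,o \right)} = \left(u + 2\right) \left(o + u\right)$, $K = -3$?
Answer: $-230$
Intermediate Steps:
$S{\left(u,o \right)} = -2 + \left(2 + u\right) \left(o + u\right)$ ($S{\left(u,o \right)} = -2 + \left(u + 2\right) \left(o + u\right) = -2 + \left(2 + u\right) \left(o + u\right)$)
$A = 24$ ($A = \left(-2 + 0^{2} + 2 \left(-3\right) + 2 \cdot 0 - 0\right) \left(-3\right) = \left(-2 + 0 - 6 + 0 + 0\right) \left(-3\right) = \left(-8\right) \left(-3\right) = 24$)
$\left(A - 1\right) \left(-10\right) = \left(24 - 1\right) \left(-10\right) = 23 \left(-10\right) = -230$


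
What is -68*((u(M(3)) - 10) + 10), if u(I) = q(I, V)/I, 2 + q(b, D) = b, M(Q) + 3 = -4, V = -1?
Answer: -612/7 ≈ -87.429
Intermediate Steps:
M(Q) = -7 (M(Q) = -3 - 4 = -7)
q(b, D) = -2 + b
u(I) = (-2 + I)/I
-68*((u(M(3)) - 10) + 10) = -68*(((-2 - 7)/(-7) - 10) + 10) = -68*((-1/7*(-9) - 10) + 10) = -68*((9/7 - 10) + 10) = -68*(-61/7 + 10) = -68*9/7 = -612/7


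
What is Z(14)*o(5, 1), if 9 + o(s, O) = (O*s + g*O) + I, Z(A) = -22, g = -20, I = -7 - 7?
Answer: 836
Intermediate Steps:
I = -14
o(s, O) = -23 - 20*O + O*s (o(s, O) = -9 + ((O*s - 20*O) - 14) = -9 + ((-20*O + O*s) - 14) = -9 + (-14 - 20*O + O*s) = -23 - 20*O + O*s)
Z(14)*o(5, 1) = -22*(-23 - 20*1 + 1*5) = -22*(-23 - 20 + 5) = -22*(-38) = 836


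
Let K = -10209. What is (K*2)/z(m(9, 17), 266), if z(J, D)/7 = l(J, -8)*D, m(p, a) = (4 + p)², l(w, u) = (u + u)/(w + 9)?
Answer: 908601/7448 ≈ 121.99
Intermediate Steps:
l(w, u) = 2*u/(9 + w) (l(w, u) = (2*u)/(9 + w) = 2*u/(9 + w))
z(J, D) = -112*D/(9 + J) (z(J, D) = 7*((2*(-8)/(9 + J))*D) = 7*((-16/(9 + J))*D) = 7*(-16*D/(9 + J)) = -112*D/(9 + J))
(K*2)/z(m(9, 17), 266) = (-10209*2)/((-112*266/(9 + (4 + 9)²))) = -20418/((-112*266/(9 + 13²))) = -20418/((-112*266/(9 + 169))) = -20418/((-112*266/178)) = -20418/((-112*266*1/178)) = -20418/(-14896/89) = -20418*(-89/14896) = 908601/7448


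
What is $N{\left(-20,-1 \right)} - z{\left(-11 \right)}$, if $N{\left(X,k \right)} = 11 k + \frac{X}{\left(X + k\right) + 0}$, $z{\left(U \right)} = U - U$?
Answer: $- \frac{211}{21} \approx -10.048$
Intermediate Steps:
$z{\left(U \right)} = 0$
$N{\left(X,k \right)} = 11 k + \frac{X}{X + k}$
$N{\left(-20,-1 \right)} - z{\left(-11 \right)} = \frac{-20 + 11 \left(-1\right)^{2} + 11 \left(-20\right) \left(-1\right)}{-20 - 1} - 0 = \frac{-20 + 11 \cdot 1 + 220}{-21} + 0 = - \frac{-20 + 11 + 220}{21} + 0 = \left(- \frac{1}{21}\right) 211 + 0 = - \frac{211}{21} + 0 = - \frac{211}{21}$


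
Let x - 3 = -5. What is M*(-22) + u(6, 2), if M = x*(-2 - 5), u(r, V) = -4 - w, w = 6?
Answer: -318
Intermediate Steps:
x = -2 (x = 3 - 5 = -2)
u(r, V) = -10 (u(r, V) = -4 - 1*6 = -4 - 6 = -10)
M = 14 (M = -2*(-2 - 5) = -2*(-7) = 14)
M*(-22) + u(6, 2) = 14*(-22) - 10 = -308 - 10 = -318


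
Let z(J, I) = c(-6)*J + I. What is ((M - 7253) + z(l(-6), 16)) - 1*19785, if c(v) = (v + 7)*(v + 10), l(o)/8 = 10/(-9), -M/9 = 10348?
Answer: -1081706/9 ≈ -1.2019e+5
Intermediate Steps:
M = -93132 (M = -9*10348 = -93132)
l(o) = -80/9 (l(o) = 8*(10/(-9)) = 8*(10*(-⅑)) = 8*(-10/9) = -80/9)
c(v) = (7 + v)*(10 + v)
z(J, I) = I + 4*J (z(J, I) = (70 + (-6)² + 17*(-6))*J + I = (70 + 36 - 102)*J + I = 4*J + I = I + 4*J)
((M - 7253) + z(l(-6), 16)) - 1*19785 = ((-93132 - 7253) + (16 + 4*(-80/9))) - 1*19785 = (-100385 + (16 - 320/9)) - 19785 = (-100385 - 176/9) - 19785 = -903641/9 - 19785 = -1081706/9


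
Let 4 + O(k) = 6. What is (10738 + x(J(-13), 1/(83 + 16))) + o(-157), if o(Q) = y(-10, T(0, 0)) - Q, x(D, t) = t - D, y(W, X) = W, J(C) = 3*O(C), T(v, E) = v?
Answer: 1077022/99 ≈ 10879.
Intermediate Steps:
O(k) = 2 (O(k) = -4 + 6 = 2)
J(C) = 6 (J(C) = 3*2 = 6)
o(Q) = -10 - Q
(10738 + x(J(-13), 1/(83 + 16))) + o(-157) = (10738 + (1/(83 + 16) - 1*6)) + (-10 - 1*(-157)) = (10738 + (1/99 - 6)) + (-10 + 157) = (10738 + (1/99 - 6)) + 147 = (10738 - 593/99) + 147 = 1062469/99 + 147 = 1077022/99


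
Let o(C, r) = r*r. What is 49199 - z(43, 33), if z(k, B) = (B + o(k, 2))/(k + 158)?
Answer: 9888962/201 ≈ 49199.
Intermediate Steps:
o(C, r) = r**2
z(k, B) = (4 + B)/(158 + k) (z(k, B) = (B + 2**2)/(k + 158) = (B + 4)/(158 + k) = (4 + B)/(158 + k))
49199 - z(43, 33) = 49199 - (4 + 33)/(158 + 43) = 49199 - 37/201 = 9888962/201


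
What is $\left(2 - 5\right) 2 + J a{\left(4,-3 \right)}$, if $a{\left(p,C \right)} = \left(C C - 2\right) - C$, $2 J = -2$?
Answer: $-16$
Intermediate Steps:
$J = -1$ ($J = \frac{1}{2} \left(-2\right) = -1$)
$a{\left(p,C \right)} = -2 + C^{2} - C$ ($a{\left(p,C \right)} = \left(C^{2} - 2\right) - C = \left(-2 + C^{2}\right) - C = -2 + C^{2} - C$)
$\left(2 - 5\right) 2 + J a{\left(4,-3 \right)} = \left(2 - 5\right) 2 - \left(-2 + \left(-3\right)^{2} - -3\right) = \left(-3\right) 2 - \left(-2 + 9 + 3\right) = -6 - 10 = -16$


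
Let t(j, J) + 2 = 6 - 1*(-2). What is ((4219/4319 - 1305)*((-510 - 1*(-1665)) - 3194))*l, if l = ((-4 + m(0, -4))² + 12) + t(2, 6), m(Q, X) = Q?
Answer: 390449300776/4319 ≈ 9.0403e+7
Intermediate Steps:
t(j, J) = 6 (t(j, J) = -2 + (6 - 1*(-2)) = -2 + (6 + 2) = -2 + 8 = 6)
l = 34 (l = ((-4 + 0)² + 12) + 6 = ((-4)² + 12) + 6 = (16 + 12) + 6 = 28 + 6 = 34)
((4219/4319 - 1305)*((-510 - 1*(-1665)) - 3194))*l = ((4219/4319 - 1305)*((-510 - 1*(-1665)) - 3194))*34 = ((4219*(1/4319) - 1305)*((-510 + 1665) - 3194))*34 = ((4219/4319 - 1305)*(1155 - 3194))*34 = -5632076/4319*(-2039)*34 = (11483802964/4319)*34 = 390449300776/4319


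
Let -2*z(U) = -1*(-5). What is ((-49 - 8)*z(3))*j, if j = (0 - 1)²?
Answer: 285/2 ≈ 142.50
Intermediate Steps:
z(U) = -5/2 (z(U) = -(-1)*(-5)/2 = -½*5 = -5/2)
j = 1 (j = (-1)² = 1)
((-49 - 8)*z(3))*j = ((-49 - 8)*(-5/2))*1 = -57*(-5/2)*1 = (285/2)*1 = 285/2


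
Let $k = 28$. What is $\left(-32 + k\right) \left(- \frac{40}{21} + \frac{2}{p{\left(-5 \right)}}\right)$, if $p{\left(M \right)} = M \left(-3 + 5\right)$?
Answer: $\frac{884}{105} \approx 8.4191$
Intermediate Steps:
$p{\left(M \right)} = 2 M$ ($p{\left(M \right)} = M 2 = 2 M$)
$\left(-32 + k\right) \left(- \frac{40}{21} + \frac{2}{p{\left(-5 \right)}}\right) = \left(-32 + 28\right) \left(- \frac{40}{21} + \frac{2}{2 \left(-5\right)}\right) = - 4 \left(\left(-40\right) \frac{1}{21} + \frac{2}{-10}\right) = - 4 \left(- \frac{40}{21} + 2 \left(- \frac{1}{10}\right)\right) = - 4 \left(- \frac{40}{21} - \frac{1}{5}\right) = \left(-4\right) \left(- \frac{221}{105}\right) = \frac{884}{105}$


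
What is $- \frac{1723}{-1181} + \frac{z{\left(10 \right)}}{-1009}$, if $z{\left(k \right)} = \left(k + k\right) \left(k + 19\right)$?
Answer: $\frac{1053527}{1191629} \approx 0.88411$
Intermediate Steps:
$z{\left(k \right)} = 2 k \left(19 + k\right)$
$- \frac{1723}{-1181} + \frac{z{\left(10 \right)}}{-1009} = - \frac{1723}{-1181} + \frac{2 \cdot 10 \left(19 + 10\right)}{-1009} = \left(-1723\right) \left(- \frac{1}{1181}\right) + 2 \cdot 10 \cdot 29 \left(- \frac{1}{1009}\right) = \frac{1723}{1181} + 580 \left(- \frac{1}{1009}\right) = \frac{1723}{1181} - \frac{580}{1009} = \frac{1053527}{1191629}$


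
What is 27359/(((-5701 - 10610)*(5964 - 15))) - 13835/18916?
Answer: -1342984835909/1835497773324 ≈ -0.73167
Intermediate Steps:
27359/(((-5701 - 10610)*(5964 - 15))) - 13835/18916 = 27359/((-16311*5949)) - 13835*1/18916 = 27359/(-97034139) - 13835/18916 = 27359*(-1/97034139) - 13835/18916 = -27359/97034139 - 13835/18916 = -1342984835909/1835497773324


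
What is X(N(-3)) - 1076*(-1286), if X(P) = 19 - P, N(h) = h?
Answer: 1383758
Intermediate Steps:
X(N(-3)) - 1076*(-1286) = (19 - 1*(-3)) - 1076*(-1286) = (19 + 3) + 1383736 = 22 + 1383736 = 1383758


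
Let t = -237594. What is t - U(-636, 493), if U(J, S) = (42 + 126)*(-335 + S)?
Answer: -264138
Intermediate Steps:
U(J, S) = -56280 + 168*S (U(J, S) = 168*(-335 + S) = -56280 + 168*S)
t - U(-636, 493) = -237594 - (-56280 + 168*493) = -237594 - (-56280 + 82824) = -237594 - 1*26544 = -237594 - 26544 = -264138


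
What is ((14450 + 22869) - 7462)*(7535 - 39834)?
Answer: -964351243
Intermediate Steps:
((14450 + 22869) - 7462)*(7535 - 39834) = (37319 - 7462)*(-32299) = 29857*(-32299) = -964351243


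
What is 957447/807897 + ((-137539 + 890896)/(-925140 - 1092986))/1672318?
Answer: 97919201413125399/82624567171334212 ≈ 1.1851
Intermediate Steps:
957447/807897 + ((-137539 + 890896)/(-925140 - 1092986))/1672318 = 957447*(1/807897) + (753357/(-2018126))*(1/1672318) = 319149/269299 + (753357*(-1/2018126))*(1/1672318) = 319149/269299 - 68487/183466*1/1672318 = 319149/269299 - 68487/306813494188 = 97919201413125399/82624567171334212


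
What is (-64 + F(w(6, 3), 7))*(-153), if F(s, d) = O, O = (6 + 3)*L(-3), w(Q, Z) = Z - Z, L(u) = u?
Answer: 13923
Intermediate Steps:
w(Q, Z) = 0
O = -27 (O = (6 + 3)*(-3) = 9*(-3) = -27)
F(s, d) = -27
(-64 + F(w(6, 3), 7))*(-153) = (-64 - 27)*(-153) = -91*(-153) = 13923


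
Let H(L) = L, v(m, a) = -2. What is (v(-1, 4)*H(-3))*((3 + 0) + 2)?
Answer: 30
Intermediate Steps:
(v(-1, 4)*H(-3))*((3 + 0) + 2) = (-2*(-3))*((3 + 0) + 2) = 6*(3 + 2) = 6*5 = 30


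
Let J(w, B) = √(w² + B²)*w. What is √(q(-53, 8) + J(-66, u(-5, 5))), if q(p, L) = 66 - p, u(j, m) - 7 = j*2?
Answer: √(119 - 198*√485) ≈ 65.127*I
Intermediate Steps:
u(j, m) = 7 + 2*j (u(j, m) = 7 + j*2 = 7 + 2*j)
J(w, B) = w*√(B² + w²) (J(w, B) = √(B² + w²)*w = w*√(B² + w²))
√(q(-53, 8) + J(-66, u(-5, 5))) = √((66 - 1*(-53)) - 66*√((7 + 2*(-5))² + (-66)²)) = √((66 + 53) - 66*√((7 - 10)² + 4356)) = √(119 - 66*√((-3)² + 4356)) = √(119 - 66*√(9 + 4356)) = √(119 - 198*√485)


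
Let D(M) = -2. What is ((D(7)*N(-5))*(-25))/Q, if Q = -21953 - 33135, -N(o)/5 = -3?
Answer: -375/27544 ≈ -0.013615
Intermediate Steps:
N(o) = 15 (N(o) = -5*(-3) = 15)
Q = -55088
((D(7)*N(-5))*(-25))/Q = (-2*15*(-25))/(-55088) = -30*(-25)*(-1/55088) = 750*(-1/55088) = -375/27544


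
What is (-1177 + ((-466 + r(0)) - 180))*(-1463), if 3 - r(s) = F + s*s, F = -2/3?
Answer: 7985054/3 ≈ 2.6617e+6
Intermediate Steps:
F = -2/3 (F = -2*1/3 = -2/3 ≈ -0.66667)
r(s) = 11/3 - s**2 (r(s) = 3 - (-2/3 + s*s) = 3 - (-2/3 + s**2) = 3 + (2/3 - s**2) = 11/3 - s**2)
(-1177 + ((-466 + r(0)) - 180))*(-1463) = (-1177 + ((-466 + (11/3 - 1*0**2)) - 180))*(-1463) = (-1177 + ((-466 + (11/3 - 1*0)) - 180))*(-1463) = (-1177 + ((-466 + (11/3 + 0)) - 180))*(-1463) = (-1177 + ((-466 + 11/3) - 180))*(-1463) = (-1177 + (-1387/3 - 180))*(-1463) = (-1177 - 1927/3)*(-1463) = -5458/3*(-1463) = 7985054/3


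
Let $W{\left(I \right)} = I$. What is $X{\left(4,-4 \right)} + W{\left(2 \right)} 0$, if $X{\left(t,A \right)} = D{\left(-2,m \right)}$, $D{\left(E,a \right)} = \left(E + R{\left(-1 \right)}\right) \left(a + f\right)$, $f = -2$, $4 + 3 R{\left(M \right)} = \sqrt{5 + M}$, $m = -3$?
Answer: $\frac{40}{3} \approx 13.333$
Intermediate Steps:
$R{\left(M \right)} = - \frac{4}{3} + \frac{\sqrt{5 + M}}{3}$
$D{\left(E,a \right)} = \left(-2 + a\right) \left(- \frac{2}{3} + E\right)$ ($D{\left(E,a \right)} = \left(E - \left(\frac{4}{3} - \frac{\sqrt{5 - 1}}{3}\right)\right) \left(a - 2\right) = \left(E - \left(\frac{4}{3} - \frac{\sqrt{4}}{3}\right)\right) \left(-2 + a\right) = \left(E + \left(- \frac{4}{3} + \frac{1}{3} \cdot 2\right)\right) \left(-2 + a\right) = \left(E + \left(- \frac{4}{3} + \frac{2}{3}\right)\right) \left(-2 + a\right) = \left(E - \frac{2}{3}\right) \left(-2 + a\right) = \left(- \frac{2}{3} + E\right) \left(-2 + a\right) = \left(-2 + a\right) \left(- \frac{2}{3} + E\right)$)
$X{\left(t,A \right)} = \frac{40}{3}$ ($X{\left(t,A \right)} = \frac{4}{3} - -4 - -2 - -6 = \frac{4}{3} + 4 + 2 + 6 = \frac{40}{3}$)
$X{\left(4,-4 \right)} + W{\left(2 \right)} 0 = \frac{40}{3} + 2 \cdot 0 = \frac{40}{3} + 0 = \frac{40}{3}$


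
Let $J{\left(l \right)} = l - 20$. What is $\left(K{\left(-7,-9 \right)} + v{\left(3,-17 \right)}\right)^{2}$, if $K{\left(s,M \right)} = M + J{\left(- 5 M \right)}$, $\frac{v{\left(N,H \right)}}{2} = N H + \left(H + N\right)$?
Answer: $12996$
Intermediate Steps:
$v{\left(N,H \right)} = 2 H + 2 N + 2 H N$ ($v{\left(N,H \right)} = 2 \left(N H + \left(H + N\right)\right) = 2 \left(H N + \left(H + N\right)\right) = 2 \left(H + N + H N\right) = 2 H + 2 N + 2 H N$)
$J{\left(l \right)} = -20 + l$ ($J{\left(l \right)} = l - 20 = -20 + l$)
$K{\left(s,M \right)} = -20 - 4 M$ ($K{\left(s,M \right)} = M - \left(20 + 5 M\right) = -20 - 4 M$)
$\left(K{\left(-7,-9 \right)} + v{\left(3,-17 \right)}\right)^{2} = \left(\left(-20 - -36\right) + \left(2 \left(-17\right) + 2 \cdot 3 + 2 \left(-17\right) 3\right)\right)^{2} = \left(\left(-20 + 36\right) - 130\right)^{2} = \left(16 - 130\right)^{2} = \left(-114\right)^{2} = 12996$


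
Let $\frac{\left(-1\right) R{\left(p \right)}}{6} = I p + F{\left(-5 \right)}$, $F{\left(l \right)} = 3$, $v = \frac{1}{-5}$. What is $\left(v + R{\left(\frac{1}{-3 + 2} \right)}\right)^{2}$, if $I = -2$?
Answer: $\frac{22801}{25} \approx 912.04$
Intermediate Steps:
$v = - \frac{1}{5} \approx -0.2$
$R{\left(p \right)} = -18 + 12 p$ ($R{\left(p \right)} = - 6 \left(- 2 p + 3\right) = - 6 \left(3 - 2 p\right) = -18 + 12 p$)
$\left(v + R{\left(\frac{1}{-3 + 2} \right)}\right)^{2} = \left(- \frac{1}{5} - \left(18 - \frac{12}{-3 + 2}\right)\right)^{2} = \left(- \frac{1}{5} - \left(18 - \frac{12}{-1}\right)\right)^{2} = \left(- \frac{1}{5} + \left(-18 + 12 \left(-1\right)\right)\right)^{2} = \left(- \frac{1}{5} - 30\right)^{2} = \left(- \frac{151}{5}\right)^{2} = \frac{22801}{25}$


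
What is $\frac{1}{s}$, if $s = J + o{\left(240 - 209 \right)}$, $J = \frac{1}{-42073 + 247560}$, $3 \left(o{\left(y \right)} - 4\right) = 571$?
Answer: $\frac{616461}{119798924} \approx 0.0051458$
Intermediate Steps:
$o{\left(y \right)} = \frac{583}{3}$ ($o{\left(y \right)} = 4 + \frac{1}{3} \cdot 571 = 4 + \frac{571}{3} = \frac{583}{3}$)
$J = \frac{1}{205487} \approx 4.8665 \cdot 10^{-6}$
$s = \frac{119798924}{616461}$ ($s = \frac{1}{205487} + \frac{583}{3} = \frac{119798924}{616461} \approx 194.33$)
$\frac{1}{s} = \frac{1}{\frac{119798924}{616461}} = \frac{616461}{119798924}$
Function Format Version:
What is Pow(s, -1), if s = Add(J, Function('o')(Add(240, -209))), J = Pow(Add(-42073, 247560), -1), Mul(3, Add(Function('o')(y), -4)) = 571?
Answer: Rational(616461, 119798924) ≈ 0.0051458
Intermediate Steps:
Function('o')(y) = Rational(583, 3) (Function('o')(y) = Add(4, Mul(Rational(1, 3), 571)) = Add(4, Rational(571, 3)) = Rational(583, 3))
J = Rational(1, 205487) (J = Pow(205487, -1) = Rational(1, 205487) ≈ 4.8665e-6)
s = Rational(119798924, 616461) (s = Add(Rational(1, 205487), Rational(583, 3)) = Rational(119798924, 616461) ≈ 194.33)
Pow(s, -1) = Pow(Rational(119798924, 616461), -1) = Rational(616461, 119798924)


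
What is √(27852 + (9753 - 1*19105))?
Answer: 10*√185 ≈ 136.01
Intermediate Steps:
√(27852 + (9753 - 1*19105)) = √(27852 + (9753 - 19105)) = √(27852 - 9352) = √18500 = 10*√185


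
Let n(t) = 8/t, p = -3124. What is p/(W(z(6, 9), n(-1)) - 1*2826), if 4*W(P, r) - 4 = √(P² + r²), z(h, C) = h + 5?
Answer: 2567360/2321633 + 1136*√185/11608165 ≈ 1.1072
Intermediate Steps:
z(h, C) = 5 + h
W(P, r) = 1 + √(P² + r²)/4
p/(W(z(6, 9), n(-1)) - 1*2826) = -3124/((1 + √((5 + 6)² + (8/(-1))²)/4) - 1*2826) = -3124/((1 + √(11² + (8*(-1))²)/4) - 2826) = -3124/((1 + √(121 + (-8)²)/4) - 2826) = -3124/((1 + √(121 + 64)/4) - 2826) = -3124/((1 + √185/4) - 2826) = -3124/(-2825 + √185/4)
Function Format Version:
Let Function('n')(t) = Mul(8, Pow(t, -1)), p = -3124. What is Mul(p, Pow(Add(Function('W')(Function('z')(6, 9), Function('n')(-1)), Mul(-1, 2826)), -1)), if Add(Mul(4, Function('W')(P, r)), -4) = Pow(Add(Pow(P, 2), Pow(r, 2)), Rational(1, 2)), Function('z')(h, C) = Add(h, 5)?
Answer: Add(Rational(2567360, 2321633), Mul(Rational(1136, 11608165), Pow(185, Rational(1, 2)))) ≈ 1.1072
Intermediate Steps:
Function('z')(h, C) = Add(5, h)
Function('W')(P, r) = Add(1, Mul(Rational(1, 4), Pow(Add(Pow(P, 2), Pow(r, 2)), Rational(1, 2))))
Mul(p, Pow(Add(Function('W')(Function('z')(6, 9), Function('n')(-1)), Mul(-1, 2826)), -1)) = Mul(-3124, Pow(Add(Add(1, Mul(Rational(1, 4), Pow(Add(Pow(Add(5, 6), 2), Pow(Mul(8, Pow(-1, -1)), 2)), Rational(1, 2)))), Mul(-1, 2826)), -1)) = Mul(-3124, Pow(Add(Add(1, Mul(Rational(1, 4), Pow(Add(Pow(11, 2), Pow(Mul(8, -1), 2)), Rational(1, 2)))), -2826), -1)) = Mul(-3124, Pow(Add(Add(1, Mul(Rational(1, 4), Pow(Add(121, Pow(-8, 2)), Rational(1, 2)))), -2826), -1)) = Mul(-3124, Pow(Add(Add(1, Mul(Rational(1, 4), Pow(Add(121, 64), Rational(1, 2)))), -2826), -1)) = Mul(-3124, Pow(Add(Add(1, Mul(Rational(1, 4), Pow(185, Rational(1, 2)))), -2826), -1)) = Mul(-3124, Pow(Add(-2825, Mul(Rational(1, 4), Pow(185, Rational(1, 2)))), -1))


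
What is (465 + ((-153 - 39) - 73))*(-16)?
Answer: -3200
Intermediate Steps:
(465 + ((-153 - 39) - 73))*(-16) = (465 + (-192 - 73))*(-16) = (465 - 265)*(-16) = 200*(-16) = -3200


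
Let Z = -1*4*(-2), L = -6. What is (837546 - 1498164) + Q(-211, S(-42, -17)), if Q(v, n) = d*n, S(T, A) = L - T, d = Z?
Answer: -660330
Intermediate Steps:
Z = 8 (Z = -4*(-2) = 8)
d = 8
S(T, A) = -6 - T
Q(v, n) = 8*n
(837546 - 1498164) + Q(-211, S(-42, -17)) = (837546 - 1498164) + 8*(-6 - 1*(-42)) = -660618 + 8*(-6 + 42) = -660618 + 8*36 = -660618 + 288 = -660330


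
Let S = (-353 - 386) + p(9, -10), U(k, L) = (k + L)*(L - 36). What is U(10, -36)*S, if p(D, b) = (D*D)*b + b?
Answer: -2918448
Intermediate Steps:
U(k, L) = (-36 + L)*(L + k) (U(k, L) = (L + k)*(-36 + L) = (-36 + L)*(L + k))
p(D, b) = b + b*D**2 (p(D, b) = D**2*b + b = b*D**2 + b = b + b*D**2)
S = -1559 (S = (-353 - 386) - 10*(1 + 9**2) = -739 - 10*(1 + 81) = -739 - 10*82 = -739 - 820 = -1559)
U(10, -36)*S = ((-36)**2 - 36*(-36) - 36*10 - 36*10)*(-1559) = (1296 + 1296 - 360 - 360)*(-1559) = 1872*(-1559) = -2918448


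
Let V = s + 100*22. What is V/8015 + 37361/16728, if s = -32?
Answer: 335714719/134074920 ≈ 2.5039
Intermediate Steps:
V = 2168 (V = -32 + 100*22 = -32 + 2200 = 2168)
V/8015 + 37361/16728 = 2168/8015 + 37361/16728 = 335714719/134074920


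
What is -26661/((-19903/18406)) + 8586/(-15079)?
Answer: 7399431669756/300117337 ≈ 24655.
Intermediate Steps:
-26661/((-19903/18406)) + 8586/(-15079) = -26661/((-19903*1/18406)) + 8586*(-1/15079) = -26661/(-19903/18406) - 8586/15079 = -26661*(-18406/19903) - 8586/15079 = 490722366/19903 - 8586/15079 = 7399431669756/300117337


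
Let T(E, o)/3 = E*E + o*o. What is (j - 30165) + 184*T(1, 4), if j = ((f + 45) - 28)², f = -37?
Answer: -20381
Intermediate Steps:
T(E, o) = 3*E² + 3*o² (T(E, o) = 3*(E*E + o*o) = 3*(E² + o²) = 3*E² + 3*o²)
j = 400 (j = ((-37 + 45) - 28)² = (8 - 28)² = (-20)² = 400)
(j - 30165) + 184*T(1, 4) = (400 - 30165) + 184*(3*1² + 3*4²) = -29765 + 184*(3*1 + 3*16) = -29765 + 184*(3 + 48) = -29765 + 184*51 = -29765 + 9384 = -20381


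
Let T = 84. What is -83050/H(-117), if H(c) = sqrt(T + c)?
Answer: 7550*I*sqrt(33)/3 ≈ 14457.0*I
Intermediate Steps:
H(c) = sqrt(84 + c)
-83050/H(-117) = -83050/sqrt(84 - 117) = -83050*(-I*sqrt(33)/33) = -(-7550)*I*sqrt(33)/3 = 7550*I*sqrt(33)/3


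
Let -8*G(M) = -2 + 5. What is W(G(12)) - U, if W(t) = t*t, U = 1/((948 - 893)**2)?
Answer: 27161/193600 ≈ 0.14029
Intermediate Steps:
G(M) = -3/8 (G(M) = -(-2 + 5)/8 = -1/8*3 = -3/8)
U = 1/3025 (U = 1/(55**2) = 1/3025 ≈ 0.00033058)
W(t) = t**2
W(G(12)) - U = (-3/8)**2 - 1*1/3025 = 9/64 - 1/3025 = 27161/193600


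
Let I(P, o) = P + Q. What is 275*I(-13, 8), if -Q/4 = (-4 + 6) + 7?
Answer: -13475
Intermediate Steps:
Q = -36 (Q = -4*((-4 + 6) + 7) = -4*(2 + 7) = -4*9 = -36)
I(P, o) = -36 + P (I(P, o) = P - 36 = -36 + P)
275*I(-13, 8) = 275*(-36 - 13) = 275*(-49) = -13475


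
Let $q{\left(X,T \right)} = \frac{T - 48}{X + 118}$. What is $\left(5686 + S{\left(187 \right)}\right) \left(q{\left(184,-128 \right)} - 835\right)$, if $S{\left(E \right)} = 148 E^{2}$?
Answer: $- \frac{653714677954}{151} \approx -4.3292 \cdot 10^{9}$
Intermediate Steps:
$q{\left(X,T \right)} = \frac{-48 + T}{118 + X}$
$\left(5686 + S{\left(187 \right)}\right) \left(q{\left(184,-128 \right)} - 835\right) = \left(5686 + 148 \cdot 187^{2}\right) \left(\frac{-48 - 128}{118 + 184} - 835\right) = \left(5686 + 148 \cdot 34969\right) \left(\frac{1}{302} \left(-176\right) - 835\right) = \left(5686 + 5175412\right) \left(\frac{1}{302} \left(-176\right) - 835\right) = 5181098 \left(- \frac{88}{151} - 835\right) = 5181098 \left(- \frac{126173}{151}\right) = - \frac{653714677954}{151}$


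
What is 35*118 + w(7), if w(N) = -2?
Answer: 4128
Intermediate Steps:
35*118 + w(7) = 35*118 - 2 = 4130 - 2 = 4128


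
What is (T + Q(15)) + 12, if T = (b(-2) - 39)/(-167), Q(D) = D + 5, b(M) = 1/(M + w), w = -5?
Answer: 37682/1169 ≈ 32.234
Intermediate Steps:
b(M) = 1/(-5 + M) (b(M) = 1/(M - 5) = 1/(-5 + M))
Q(D) = 5 + D
T = 274/1169 (T = (1/(-5 - 2) - 39)/(-167) = (1/(-7) - 39)*(-1/167) = (-1/7 - 39)*(-1/167) = -274/7*(-1/167) = 274/1169 ≈ 0.23439)
(T + Q(15)) + 12 = (274/1169 + (5 + 15)) + 12 = (274/1169 + 20) + 12 = 23654/1169 + 12 = 37682/1169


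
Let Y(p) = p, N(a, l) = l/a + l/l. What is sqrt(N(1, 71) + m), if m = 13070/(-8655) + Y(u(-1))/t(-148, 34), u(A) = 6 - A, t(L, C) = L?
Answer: sqrt(1155827195709)/128094 ≈ 8.3930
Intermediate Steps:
N(a, l) = 1 + l/a (N(a, l) = l/a + 1 = 1 + l/a)
m = -398989/256188 (m = 13070/(-8655) + (6 - 1*(-1))/(-148) = 13070*(-1/8655) + (6 + 1)*(-1/148) = -2614/1731 + 7*(-1/148) = -2614/1731 - 7/148 = -398989/256188 ≈ -1.5574)
sqrt(N(1, 71) + m) = sqrt((1 + 71)/1 - 398989/256188) = sqrt(1*72 - 398989/256188) = sqrt(72 - 398989/256188) = sqrt(18046547/256188) = sqrt(1155827195709)/128094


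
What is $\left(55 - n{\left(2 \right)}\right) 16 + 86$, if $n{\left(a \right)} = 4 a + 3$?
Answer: $790$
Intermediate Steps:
$n{\left(a \right)} = 3 + 4 a$
$\left(55 - n{\left(2 \right)}\right) 16 + 86 = \left(55 - \left(3 + 4 \cdot 2\right)\right) 16 + 86 = \left(55 - \left(3 + 8\right)\right) 16 + 86 = \left(55 - 11\right) 16 + 86 = 44 \cdot 16 + 86 = 704 + 86 = 790$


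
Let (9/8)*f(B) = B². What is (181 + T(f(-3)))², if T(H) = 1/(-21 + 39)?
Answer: 10621081/324 ≈ 32781.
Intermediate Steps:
f(B) = 8*B²/9
T(H) = 1/18
(181 + T(f(-3)))² = (181 + 1/18)² = (3259/18)² = 10621081/324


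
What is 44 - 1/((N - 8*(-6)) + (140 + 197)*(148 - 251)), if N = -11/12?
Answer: 18302560/415967 ≈ 44.000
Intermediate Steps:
N = -11/12 (N = -11*1/12 = -11/12 ≈ -0.91667)
44 - 1/((N - 8*(-6)) + (140 + 197)*(148 - 251)) = 44 - 1/((-11/12 - 8*(-6)) + (140 + 197)*(148 - 251)) = 44 - 1/((-11/12 + 48) + 337*(-103)) = 44 - 1/(565/12 - 34711) = 44 - 1/(-415967/12) = 44 - 1*(-12/415967) = 44 + 12/415967 = 18302560/415967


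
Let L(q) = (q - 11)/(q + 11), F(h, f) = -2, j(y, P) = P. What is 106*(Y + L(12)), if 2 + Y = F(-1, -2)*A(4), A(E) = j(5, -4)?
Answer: 14734/23 ≈ 640.61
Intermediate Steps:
A(E) = -4
Y = 6 (Y = -2 - 2*(-4) = -2 + 8 = 6)
L(q) = (-11 + q)/(11 + q)
106*(Y + L(12)) = 106*(6 + (-11 + 12)/(11 + 12)) = 106*(6 + 1/23) = 106*(139/23) = 14734/23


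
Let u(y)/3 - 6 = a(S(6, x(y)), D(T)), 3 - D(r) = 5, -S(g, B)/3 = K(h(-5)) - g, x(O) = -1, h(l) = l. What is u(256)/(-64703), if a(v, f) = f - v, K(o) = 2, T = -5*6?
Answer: 24/64703 ≈ 0.00037093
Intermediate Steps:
T = -30
S(g, B) = -6 + 3*g (S(g, B) = -3*(2 - g) = -6 + 3*g)
D(r) = -2 (D(r) = 3 - 1*5 = 3 - 5 = -2)
u(y) = -24 (u(y) = 18 + 3*(-2 - (-6 + 3*6)) = 18 + 3*(-2 - (-6 + 18)) = 18 + 3*(-2 - 1*12) = 18 + 3*(-2 - 12) = 18 + 3*(-14) = 18 - 42 = -24)
u(256)/(-64703) = -24/(-64703) = -24*(-1/64703) = 24/64703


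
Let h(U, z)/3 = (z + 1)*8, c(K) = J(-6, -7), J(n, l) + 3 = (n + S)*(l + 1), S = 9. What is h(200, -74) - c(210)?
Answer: -1731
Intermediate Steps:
J(n, l) = -3 + (1 + l)*(9 + n) (J(n, l) = -3 + (n + 9)*(l + 1) = -3 + (9 + n)*(1 + l) = -3 + (1 + l)*(9 + n))
c(K) = -21 (c(K) = 6 - 6 + 9*(-7) - 7*(-6) = 6 - 6 - 63 + 42 = -21)
h(U, z) = 24 + 24*z (h(U, z) = 3*((z + 1)*8) = 3*((1 + z)*8) = 3*(8 + 8*z) = 24 + 24*z)
h(200, -74) - c(210) = (24 + 24*(-74)) - 1*(-21) = (24 - 1776) + 21 = -1752 + 21 = -1731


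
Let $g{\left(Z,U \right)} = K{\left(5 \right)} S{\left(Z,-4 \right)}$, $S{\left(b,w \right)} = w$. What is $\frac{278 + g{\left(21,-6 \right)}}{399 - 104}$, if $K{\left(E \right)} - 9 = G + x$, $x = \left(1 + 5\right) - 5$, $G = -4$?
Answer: $\frac{254}{295} \approx 0.86102$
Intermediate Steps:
$x = 1$ ($x = 6 - 5 = 1$)
$K{\left(E \right)} = 6$ ($K{\left(E \right)} = 9 + \left(-4 + 1\right) = 9 - 3 = 6$)
$g{\left(Z,U \right)} = -24$ ($g{\left(Z,U \right)} = 6 \left(-4\right) = -24$)
$\frac{278 + g{\left(21,-6 \right)}}{399 - 104} = \frac{278 - 24}{399 - 104} = \frac{254}{295}$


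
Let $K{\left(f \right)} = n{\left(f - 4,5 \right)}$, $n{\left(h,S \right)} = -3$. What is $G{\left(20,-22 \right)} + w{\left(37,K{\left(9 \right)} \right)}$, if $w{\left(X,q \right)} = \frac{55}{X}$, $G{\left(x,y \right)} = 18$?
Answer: $\frac{721}{37} \approx 19.486$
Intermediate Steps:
$K{\left(f \right)} = -3$
$G{\left(20,-22 \right)} + w{\left(37,K{\left(9 \right)} \right)} = 18 + \frac{55}{37} = \frac{721}{37}$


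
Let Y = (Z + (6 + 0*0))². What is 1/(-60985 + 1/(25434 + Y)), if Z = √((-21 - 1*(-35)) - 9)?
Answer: -19788867277975/1206824070170508938 + 3*√5/603412035085254469 ≈ -1.6397e-5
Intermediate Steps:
Z = √5 (Z = √((-21 + 35) - 9) = √(14 - 9) = √5 ≈ 2.2361)
Y = (6 + √5)² (Y = (√5 + (6 + 0*0))² = (√5 + (6 + 0))² = (√5 + 6)² = (6 + √5)² ≈ 67.833)
1/(-60985 + 1/(25434 + Y)) = 1/(-60985 + 1/(25434 + (6 + √5)²))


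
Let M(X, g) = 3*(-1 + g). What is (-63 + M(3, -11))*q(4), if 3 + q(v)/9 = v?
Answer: -891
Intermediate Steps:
M(X, g) = -3 + 3*g
q(v) = -27 + 9*v
(-63 + M(3, -11))*q(4) = (-63 + (-3 + 3*(-11)))*(-27 + 9*4) = (-63 + (-3 - 33))*(-27 + 36) = (-63 - 36)*9 = -99*9 = -891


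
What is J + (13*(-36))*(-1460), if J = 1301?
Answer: 684581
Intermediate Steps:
J + (13*(-36))*(-1460) = 1301 + (13*(-36))*(-1460) = 1301 - 468*(-1460) = 1301 + 683280 = 684581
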